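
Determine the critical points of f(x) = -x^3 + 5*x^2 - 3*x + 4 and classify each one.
f'(x) = -3*x^2 + 10*x - 3

Solve f'(x) = 0:
  Factor: -3*x^2 + 10*x - 3 = -(x - 3)*(3*x - 1) = 0.
  ⇒ x = 1/3, 3

f''(x) = 10 - 6*x
Second-derivative test at each critical point:
  f''(1/3) = 8 > 0 → local minimum
  f''(3) = -8 < 0 → local maximum

Critical points: x = 1/3 (local minimum); x = 3 (local maximum)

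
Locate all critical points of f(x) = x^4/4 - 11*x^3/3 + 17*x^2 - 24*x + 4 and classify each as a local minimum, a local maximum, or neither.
f'(x) = x^3 - 11*x^2 + 34*x - 24

Solve f'(x) = 0:
  Factor: x^3 - 11*x^2 + 34*x - 24 = (x - 6)*(x - 4)*(x - 1) = 0.
  ⇒ x = 1, 4, 6

f''(x) = 3*x^2 - 22*x + 34
Second-derivative test at each critical point:
  f''(1) = 15 > 0 → local minimum
  f''(4) = -6 < 0 → local maximum
  f''(6) = 10 > 0 → local minimum

Critical points: x = 1 (local minimum); x = 4 (local maximum); x = 6 (local minimum)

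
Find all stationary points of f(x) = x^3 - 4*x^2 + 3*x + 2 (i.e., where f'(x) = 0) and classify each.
f'(x) = 3*x^2 - 8*x + 3

Solve f'(x) = 0:
  3*x^2 - 8*x + 3 = 0 has no rational roots; quadratic formula: x = (8 ± √28)/6.
  ⇒ x = 4/3 - sqrt(7)/3 ≈ 0.4514, sqrt(7)/3 + 4/3 ≈ 2.2153

f''(x) = 6*x - 8
Second-derivative test at each critical point:
  f''(0.4514) = -5.2915 < 0 → local maximum
  f''(2.2153) = 5.2915 > 0 → local minimum

Critical points: x = 4/3 - sqrt(7)/3 ≈ 0.4514 (local maximum); x = sqrt(7)/3 + 4/3 ≈ 2.2153 (local minimum)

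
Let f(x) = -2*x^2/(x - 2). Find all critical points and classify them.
f'(x) = 2*x*(4 - x)/(x - 2)^2

Solve f'(x) = 0:
  f'(x) = -2*x*(x - 4)/(x - 2)^2; the denominator is positive wherever f is defined, so f'(x) = 0 ⇔ -2*x^2 + 8*x = 0.
  Factor: -2*x^2 + 8*x = -2*x*(x - 4) = 0.
  ⇒ x = 0, 4

f''(x) = -16/(x^3 - 6*x^2 + 12*x - 8)
Second-derivative test at each critical point:
  f''(0) = 2 > 0 → local minimum
  f''(4) = -2 < 0 → local maximum

Critical points: x = 0 (local minimum); x = 4 (local maximum)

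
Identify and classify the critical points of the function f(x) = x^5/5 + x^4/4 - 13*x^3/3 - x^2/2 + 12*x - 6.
f'(x) = x^4 + x^3 - 13*x^2 - x + 12

Solve f'(x) = 0:
  Factor: x^4 + x^3 - 13*x^2 - x + 12 = (x - 3)*(x - 1)*(x + 1)*(x + 4) = 0.
  ⇒ x = -4, -1, 1, 3

f''(x) = 4*x^3 + 3*x^2 - 26*x - 1
Second-derivative test at each critical point:
  f''(-4) = -105 < 0 → local maximum
  f''(-1) = 24 > 0 → local minimum
  f''(1) = -20 < 0 → local maximum
  f''(3) = 56 > 0 → local minimum

Critical points: x = -4 (local maximum); x = -1 (local minimum); x = 1 (local maximum); x = 3 (local minimum)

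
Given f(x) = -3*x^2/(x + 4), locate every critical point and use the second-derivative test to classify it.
f'(x) = 3*x*(-x - 8)/(x + 4)^2

Solve f'(x) = 0:
  f'(x) = -3*x*(x + 8)/(x + 4)^2; the denominator is positive wherever f is defined, so f'(x) = 0 ⇔ -3*x^2 - 24*x = 0.
  Factor: -3*x^2 - 24*x = -3*x*(x + 8) = 0.
  ⇒ x = -8, 0

f''(x) = -96/(x^3 + 12*x^2 + 48*x + 64)
Second-derivative test at each critical point:
  f''(-8) = 3/2 > 0 → local minimum
  f''(0) = -3/2 < 0 → local maximum

Critical points: x = -8 (local minimum); x = 0 (local maximum)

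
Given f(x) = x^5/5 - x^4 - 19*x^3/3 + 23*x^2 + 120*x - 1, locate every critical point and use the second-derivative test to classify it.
f'(x) = x^4 - 4*x^3 - 19*x^2 + 46*x + 120

Solve f'(x) = 0:
  Factor: x^4 - 4*x^3 - 19*x^2 + 46*x + 120 = (x - 5)*(x - 4)*(x + 2)*(x + 3) = 0.
  ⇒ x = -3, -2, 4, 5

f''(x) = 4*x^3 - 12*x^2 - 38*x + 46
Second-derivative test at each critical point:
  f''(-3) = -56 < 0 → local maximum
  f''(-2) = 42 > 0 → local minimum
  f''(4) = -42 < 0 → local maximum
  f''(5) = 56 > 0 → local minimum

Critical points: x = -3 (local maximum); x = -2 (local minimum); x = 4 (local maximum); x = 5 (local minimum)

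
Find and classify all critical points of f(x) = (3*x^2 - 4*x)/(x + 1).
f'(x) = (3*x^2 + 6*x - 4)/(x^2 + 2*x + 1)

Solve f'(x) = 0:
  f'(x) = (3*x^2 + 6*x - 4)/(x + 1)^2; the denominator is positive wherever f is defined, so f'(x) = 0 ⇔ 3*x^2 + 6*x - 4 = 0.
  3*x^2 + 6*x - 4 = 0 has no rational roots; quadratic formula: x = (-6 ± √84)/6.
  ⇒ x = -sqrt(21)/3 - 1 ≈ -2.5275, -1 + sqrt(21)/3 ≈ 0.5275

f''(x) = 14/(x^3 + 3*x^2 + 3*x + 1)
Second-derivative test at each critical point:
  f''(-2.5275) = -3.9279 < 0 → local maximum
  f''(0.5275) = 3.9279 > 0 → local minimum

Critical points: x = -sqrt(21)/3 - 1 ≈ -2.5275 (local maximum); x = -1 + sqrt(21)/3 ≈ 0.5275 (local minimum)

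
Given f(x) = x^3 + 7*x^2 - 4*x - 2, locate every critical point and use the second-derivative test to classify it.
f'(x) = 3*x^2 + 14*x - 4

Solve f'(x) = 0:
  3*x^2 + 14*x - 4 = 0 has no rational roots; quadratic formula: x = (-14 ± √244)/6.
  ⇒ x = -sqrt(61)/3 - 7/3 ≈ -4.9367, -7/3 + sqrt(61)/3 ≈ 0.2701

f''(x) = 6*x + 14
Second-derivative test at each critical point:
  f''(-4.9367) = -15.6205 < 0 → local maximum
  f''(0.2701) = 15.6205 > 0 → local minimum

Critical points: x = -sqrt(61)/3 - 7/3 ≈ -4.9367 (local maximum); x = -7/3 + sqrt(61)/3 ≈ 0.2701 (local minimum)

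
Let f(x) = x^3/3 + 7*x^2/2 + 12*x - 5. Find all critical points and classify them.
f'(x) = x^2 + 7*x + 12

Solve f'(x) = 0:
  Factor: x^2 + 7*x + 12 = (x + 3)*(x + 4) = 0.
  ⇒ x = -4, -3

f''(x) = 2*x + 7
Second-derivative test at each critical point:
  f''(-4) = -1 < 0 → local maximum
  f''(-3) = 1 > 0 → local minimum

Critical points: x = -4 (local maximum); x = -3 (local minimum)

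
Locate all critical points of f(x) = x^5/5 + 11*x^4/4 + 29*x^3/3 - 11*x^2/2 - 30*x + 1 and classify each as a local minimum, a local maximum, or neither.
f'(x) = x^4 + 11*x^3 + 29*x^2 - 11*x - 30

Solve f'(x) = 0:
  Factor: x^4 + 11*x^3 + 29*x^2 - 11*x - 30 = (x - 1)*(x + 1)*(x + 5)*(x + 6) = 0.
  ⇒ x = -6, -5, -1, 1

f''(x) = 4*x^3 + 33*x^2 + 58*x - 11
Second-derivative test at each critical point:
  f''(-6) = -35 < 0 → local maximum
  f''(-5) = 24 > 0 → local minimum
  f''(-1) = -40 < 0 → local maximum
  f''(1) = 84 > 0 → local minimum

Critical points: x = -6 (local maximum); x = -5 (local minimum); x = -1 (local maximum); x = 1 (local minimum)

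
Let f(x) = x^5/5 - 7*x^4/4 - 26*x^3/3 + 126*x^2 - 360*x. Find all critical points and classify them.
f'(x) = x^4 - 7*x^3 - 26*x^2 + 252*x - 360

Solve f'(x) = 0:
  Factor: x^4 - 7*x^3 - 26*x^2 + 252*x - 360 = (x - 6)*(x - 5)*(x - 2)*(x + 6) = 0.
  ⇒ x = -6, 2, 5, 6

f''(x) = 4*x^3 - 21*x^2 - 52*x + 252
Second-derivative test at each critical point:
  f''(-6) = -1056 < 0 → local maximum
  f''(2) = 96 > 0 → local minimum
  f''(5) = -33 < 0 → local maximum
  f''(6) = 48 > 0 → local minimum

Critical points: x = -6 (local maximum); x = 2 (local minimum); x = 5 (local maximum); x = 6 (local minimum)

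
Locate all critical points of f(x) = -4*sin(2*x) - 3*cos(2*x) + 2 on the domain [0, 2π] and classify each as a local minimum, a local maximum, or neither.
f'(x) = 6*sin(2*x) - 8*cos(2*x)

Solve f'(x) = 0 on [0, 2π]:
  f'(x) = 0 ⇔ -4*cos(2*x) = -3*sin(2*x) ⇔ tan(2*x) = 4/3, i.e. 2*x = arctan(4/3) + nπ; keep the solutions lying in [0, 2π].
  ⇒ x = atan(4/3)/2 ≈ 0.4636, atan(4/3)/2 + pi/2 ≈ 2.0344, atan(4/3)/2 + pi ≈ 3.6052, atan(4/3)/2 + 3*pi/2 ≈ 5.1760

f''(x) = 16*sin(2*x) + 12*cos(2*x)
Second-derivative test at each critical point:
  f''(0.4636) = 20 > 0 → local minimum
  f''(2.0344) = -20 < 0 → local maximum
  f''(3.6052) = 20 > 0 → local minimum
  f''(5.1760) = -20 < 0 → local maximum

Critical points: x = atan(4/3)/2 ≈ 0.4636 (local minimum); x = atan(4/3)/2 + pi/2 ≈ 2.0344 (local maximum); x = atan(4/3)/2 + pi ≈ 3.6052 (local minimum); x = atan(4/3)/2 + 3*pi/2 ≈ 5.1760 (local maximum)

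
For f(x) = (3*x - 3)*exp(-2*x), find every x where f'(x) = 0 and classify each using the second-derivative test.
f'(x) = 3*(3 - 2*x)*exp(-2*x)

Solve f'(x) = 0:
  f'(x) = (9 - 6*x)·exp(-2*x) and exp(-2*x) > 0 for every x, so f'(x) = 0 ⇔ 9 - 6*x = 0.
  Factor: 9 - 6*x = -3*(2*x - 3) = 0.
  ⇒ x = 3/2

f''(x) = 12*(x - 2)*exp(-2*x)
Second-derivative test at each critical point:
  f''(3/2) = -0.2987 < 0 → local maximum

Critical points: x = 3/2 (local maximum)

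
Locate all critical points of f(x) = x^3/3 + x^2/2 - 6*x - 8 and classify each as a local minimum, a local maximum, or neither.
f'(x) = x^2 + x - 6

Solve f'(x) = 0:
  Factor: x^2 + x - 6 = (x - 2)*(x + 3) = 0.
  ⇒ x = -3, 2

f''(x) = 2*x + 1
Second-derivative test at each critical point:
  f''(-3) = -5 < 0 → local maximum
  f''(2) = 5 > 0 → local minimum

Critical points: x = -3 (local maximum); x = 2 (local minimum)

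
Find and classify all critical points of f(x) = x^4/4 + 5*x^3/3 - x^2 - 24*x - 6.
f'(x) = x^3 + 5*x^2 - 2*x - 24

Solve f'(x) = 0:
  Factor: x^3 + 5*x^2 - 2*x - 24 = (x - 2)*(x + 3)*(x + 4) = 0.
  ⇒ x = -4, -3, 2

f''(x) = 3*x^2 + 10*x - 2
Second-derivative test at each critical point:
  f''(-4) = 6 > 0 → local minimum
  f''(-3) = -5 < 0 → local maximum
  f''(2) = 30 > 0 → local minimum

Critical points: x = -4 (local minimum); x = -3 (local maximum); x = 2 (local minimum)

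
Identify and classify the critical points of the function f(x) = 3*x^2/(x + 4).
f'(x) = 3*x*(x + 8)/(x^2 + 8*x + 16)

Solve f'(x) = 0:
  f'(x) = 3*x*(x + 8)/(x + 4)^2; the denominator is positive wherever f is defined, so f'(x) = 0 ⇔ 3*x^2 + 24*x = 0.
  Factor: 3*x^2 + 24*x = 3*x*(x + 8) = 0.
  ⇒ x = -8, 0

f''(x) = 96/(x^3 + 12*x^2 + 48*x + 64)
Second-derivative test at each critical point:
  f''(-8) = -3/2 < 0 → local maximum
  f''(0) = 3/2 > 0 → local minimum

Critical points: x = -8 (local maximum); x = 0 (local minimum)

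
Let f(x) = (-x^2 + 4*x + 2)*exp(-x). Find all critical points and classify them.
f'(x) = (x^2 - 6*x + 2)*exp(-x)

Solve f'(x) = 0:
  f'(x) = (x^2 - 6*x + 2)·exp(-x) and exp(-x) > 0 for every x, so f'(x) = 0 ⇔ x^2 - 6*x + 2 = 0.
  x^2 - 6*x + 2 = 0 has no rational roots; quadratic formula: x = (6 ± √28)/2.
  ⇒ x = 3 - sqrt(7) ≈ 0.3542, sqrt(7) + 3 ≈ 5.6458

f''(x) = (-x^2 + 8*x - 8)*exp(-x)
Second-derivative test at each critical point:
  f''(0.3542) = -3.7130 < 0 → local maximum
  f''(5.6458) = 0.0187 > 0 → local minimum

Critical points: x = 3 - sqrt(7) ≈ 0.3542 (local maximum); x = sqrt(7) + 3 ≈ 5.6458 (local minimum)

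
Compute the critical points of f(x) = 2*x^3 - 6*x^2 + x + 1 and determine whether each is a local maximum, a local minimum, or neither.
f'(x) = 6*x^2 - 12*x + 1

Solve f'(x) = 0:
  6*x^2 - 12*x + 1 = 0 has no rational roots; quadratic formula: x = (12 ± √120)/12.
  ⇒ x = 1 - sqrt(30)/6 ≈ 0.0871, sqrt(30)/6 + 1 ≈ 1.9129

f''(x) = 12*x - 12
Second-derivative test at each critical point:
  f''(0.0871) = -10.9545 < 0 → local maximum
  f''(1.9129) = 10.9545 > 0 → local minimum

Critical points: x = 1 - sqrt(30)/6 ≈ 0.0871 (local maximum); x = sqrt(30)/6 + 1 ≈ 1.9129 (local minimum)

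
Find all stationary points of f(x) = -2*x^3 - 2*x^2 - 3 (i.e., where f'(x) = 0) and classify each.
f'(x) = 2*x*(-3*x - 2)

Solve f'(x) = 0:
  Factor: -6*x^2 - 4*x = -2*x*(3*x + 2) = 0.
  ⇒ x = -2/3, 0

f''(x) = -12*x - 4
Second-derivative test at each critical point:
  f''(-2/3) = 4 > 0 → local minimum
  f''(0) = -4 < 0 → local maximum

Critical points: x = -2/3 (local minimum); x = 0 (local maximum)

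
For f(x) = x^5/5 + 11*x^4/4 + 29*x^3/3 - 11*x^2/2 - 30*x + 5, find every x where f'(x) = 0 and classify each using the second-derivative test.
f'(x) = x^4 + 11*x^3 + 29*x^2 - 11*x - 30

Solve f'(x) = 0:
  Factor: x^4 + 11*x^3 + 29*x^2 - 11*x - 30 = (x - 1)*(x + 1)*(x + 5)*(x + 6) = 0.
  ⇒ x = -6, -5, -1, 1

f''(x) = 4*x^3 + 33*x^2 + 58*x - 11
Second-derivative test at each critical point:
  f''(-6) = -35 < 0 → local maximum
  f''(-5) = 24 > 0 → local minimum
  f''(-1) = -40 < 0 → local maximum
  f''(1) = 84 > 0 → local minimum

Critical points: x = -6 (local maximum); x = -5 (local minimum); x = -1 (local maximum); x = 1 (local minimum)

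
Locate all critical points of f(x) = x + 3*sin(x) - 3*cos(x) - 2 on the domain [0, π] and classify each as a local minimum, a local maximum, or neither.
f'(x) = 3*sqrt(2)*sin(x + pi/4) + 1

Solve f'(x) = 0 on [0, π]:
  f'(x) = 0 ⇔ 3*sin(x) + 3*cos(x) = -1. Write the left side as R·cos(x + φ) with R = √(3² + (-3)²) = 3*sqrt(2), cos φ = sqrt(2)/2, sin φ = -sqrt(2)/2; then cos(x + φ) = -sqrt(2)/6. Solve for x and keep the solutions lying in [0, π].
  ⇒ x = atan((-1 + sqrt(17))/(-sqrt(17) - 1)) + pi ≈ 2.5941

f''(x) = 3*sqrt(2)*cos(x + pi/4)
Second-derivative test at each critical point:
  f''(2.5941) = -4.1231 < 0 → local maximum

Critical points: x = atan((-1 + sqrt(17))/(-sqrt(17) - 1)) + pi ≈ 2.5941 (local maximum)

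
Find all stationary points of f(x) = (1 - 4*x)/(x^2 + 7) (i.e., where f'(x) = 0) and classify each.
f'(x) = 2*(2*x^2 - x - 14)/(x^4 + 14*x^2 + 49)

Solve f'(x) = 0:
  f'(x) = 2*(2*x^2 - x - 14)/(x^2 + 7)^2; the denominator is positive wherever f is defined, so f'(x) = 0 ⇔ 4*x^2 - 2*x - 28 = 0.
  Factor: 4*x^2 - 2*x - 28 = 2*(2*x^2 - x - 14); 2*x^2 - x - 14 = 0 has no rational roots; quadratic formula: x = (1 ± √113)/4.
  ⇒ x = 1/4 - sqrt(113)/4 ≈ -2.4075, 1/4 + sqrt(113)/4 ≈ 2.9075

f''(x) = 2*(4*x^2*(1 - 4*x) + (12*x - 1)*(x^2 + 7))/(x^2 + 7)^3
Second-derivative test at each critical point:
  f''(-2.4075) = -0.1298 < 0 → local maximum
  f''(2.9075) = 0.0890 > 0 → local minimum

Critical points: x = 1/4 - sqrt(113)/4 ≈ -2.4075 (local maximum); x = 1/4 + sqrt(113)/4 ≈ 2.9075 (local minimum)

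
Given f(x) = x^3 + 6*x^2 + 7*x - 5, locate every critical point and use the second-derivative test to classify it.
f'(x) = 3*x^2 + 12*x + 7

Solve f'(x) = 0:
  3*x^2 + 12*x + 7 = 0 has no rational roots; quadratic formula: x = (-12 ± √60)/6.
  ⇒ x = -2 - sqrt(15)/3 ≈ -3.2910, -2 + sqrt(15)/3 ≈ -0.7090

f''(x) = 6*x + 12
Second-derivative test at each critical point:
  f''(-3.2910) = -7.7460 < 0 → local maximum
  f''(-0.7090) = 7.7460 > 0 → local minimum

Critical points: x = -2 - sqrt(15)/3 ≈ -3.2910 (local maximum); x = -2 + sqrt(15)/3 ≈ -0.7090 (local minimum)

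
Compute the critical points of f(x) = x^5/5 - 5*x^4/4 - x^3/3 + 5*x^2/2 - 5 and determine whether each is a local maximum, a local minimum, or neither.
f'(x) = x*(x^3 - 5*x^2 - x + 5)

Solve f'(x) = 0:
  Factor: x^4 - 5*x^3 - x^2 + 5*x = x*(x - 5)*(x - 1)*(x + 1) = 0.
  ⇒ x = -1, 0, 1, 5

f''(x) = 4*x^3 - 15*x^2 - 2*x + 5
Second-derivative test at each critical point:
  f''(-1) = -12 < 0 → local maximum
  f''(0) = 5 > 0 → local minimum
  f''(1) = -8 < 0 → local maximum
  f''(5) = 120 > 0 → local minimum

Critical points: x = -1 (local maximum); x = 0 (local minimum); x = 1 (local maximum); x = 5 (local minimum)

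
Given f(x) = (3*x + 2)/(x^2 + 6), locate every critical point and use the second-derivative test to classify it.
f'(x) = (-3*x^2 - 4*x + 18)/(x^4 + 12*x^2 + 36)

Solve f'(x) = 0:
  f'(x) = -(3*x^2 + 4*x - 18)/(x^2 + 6)^2; the denominator is positive wherever f is defined, so f'(x) = 0 ⇔ -3*x^2 - 4*x + 18 = 0.
  3*x^2 + 4*x - 18 = 0 has no rational roots; quadratic formula: x = (-4 ± √232)/6.
  ⇒ x = -sqrt(58)/3 - 2/3 ≈ -3.2053, -2/3 + sqrt(58)/3 ≈ 1.8719

f''(x) = 2*(4*x^2*(3*x + 2) - (9*x + 2)*(x^2 + 6))/(x^2 + 6)^3
Second-derivative test at each critical point:
  f''(-3.2053) = 0.0575 > 0 → local minimum
  f''(1.8719) = -0.1686 < 0 → local maximum

Critical points: x = -sqrt(58)/3 - 2/3 ≈ -3.2053 (local minimum); x = -2/3 + sqrt(58)/3 ≈ 1.8719 (local maximum)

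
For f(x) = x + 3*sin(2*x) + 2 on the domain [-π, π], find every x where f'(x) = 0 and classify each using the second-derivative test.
f'(x) = 6*cos(2*x) + 1

Solve f'(x) = 0 on [-π, π]:
  f'(x) = 0 ⇔ cos(2*x) = -1/6, i.e. 2*x = ±arccos(-1/6) + 2nπ; keep the solutions lying in [-π, π].
  ⇒ x = -pi + acos(-1/6)/2 ≈ -2.2725, -acos(-1/6)/2 ≈ -0.8691, acos(-1/6)/2 ≈ 0.8691, pi - acos(-1/6)/2 ≈ 2.2725

f''(x) = -12*sin(2*x)
Second-derivative test at each critical point:
  f''(-2.2725) = -11.8322 < 0 → local maximum
  f''(-0.8691) = 11.8322 > 0 → local minimum
  f''(0.8691) = -11.8322 < 0 → local maximum
  f''(2.2725) = 11.8322 > 0 → local minimum

Critical points: x = -pi + acos(-1/6)/2 ≈ -2.2725 (local maximum); x = -acos(-1/6)/2 ≈ -0.8691 (local minimum); x = acos(-1/6)/2 ≈ 0.8691 (local maximum); x = pi - acos(-1/6)/2 ≈ 2.2725 (local minimum)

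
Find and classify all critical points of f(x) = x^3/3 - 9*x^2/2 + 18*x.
f'(x) = x^2 - 9*x + 18

Solve f'(x) = 0:
  Factor: x^2 - 9*x + 18 = (x - 6)*(x - 3) = 0.
  ⇒ x = 3, 6

f''(x) = 2*x - 9
Second-derivative test at each critical point:
  f''(3) = -3 < 0 → local maximum
  f''(6) = 3 > 0 → local minimum

Critical points: x = 3 (local maximum); x = 6 (local minimum)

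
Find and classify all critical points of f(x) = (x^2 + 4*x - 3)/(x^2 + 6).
f'(x) = 2*(-2*x^2 + 9*x + 12)/(x^4 + 12*x^2 + 36)

Solve f'(x) = 0:
  f'(x) = -2*(2*x^2 - 9*x - 12)/(x^2 + 6)^2; the denominator is positive wherever f is defined, so f'(x) = 0 ⇔ -4*x^2 + 18*x + 24 = 0.
  Factor: -4*x^2 + 18*x + 24 = -2*(2*x^2 - 9*x - 12); 2*x^2 - 9*x - 12 = 0 has no rational roots; quadratic formula: x = (9 ± √177)/4.
  ⇒ x = 9/4 - sqrt(177)/4 ≈ -1.0760, 9/4 + sqrt(177)/4 ≈ 5.5760

f''(x) = 2*(4*x^3 - 27*x^2 - 72*x + 54)/(x^6 + 18*x^4 + 108*x^2 + 216)
Second-derivative test at each critical point:
  f''(-1.0760) = 0.5193 > 0 → local minimum
  f''(5.5760) = -0.0193 < 0 → local maximum

Critical points: x = 9/4 - sqrt(177)/4 ≈ -1.0760 (local minimum); x = 9/4 + sqrt(177)/4 ≈ 5.5760 (local maximum)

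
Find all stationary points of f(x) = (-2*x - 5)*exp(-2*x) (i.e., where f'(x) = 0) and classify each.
f'(x) = 4*(x + 2)*exp(-2*x)

Solve f'(x) = 0:
  f'(x) = (4*x + 8)·exp(-2*x) and exp(-2*x) > 0 for every x, so f'(x) = 0 ⇔ 4*x + 8 = 0.
  Factor: 4*x + 8 = 4*(x + 2) = 0.
  ⇒ x = -2

f''(x) = 4*(-2*x - 3)*exp(-2*x)
Second-derivative test at each critical point:
  f''(-2) = 218.3926 > 0 → local minimum

Critical points: x = -2 (local minimum)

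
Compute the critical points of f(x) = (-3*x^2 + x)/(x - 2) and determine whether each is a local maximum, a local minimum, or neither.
f'(x) = (-3*x^2 + 12*x - 2)/(x^2 - 4*x + 4)

Solve f'(x) = 0:
  f'(x) = -(3*x^2 - 12*x + 2)/(x - 2)^2; the denominator is positive wherever f is defined, so f'(x) = 0 ⇔ -3*x^2 + 12*x - 2 = 0.
  3*x^2 - 12*x + 2 = 0 has no rational roots; quadratic formula: x = (12 ± √120)/6.
  ⇒ x = 2 - sqrt(30)/3 ≈ 0.1743, sqrt(30)/3 + 2 ≈ 3.8257

f''(x) = -20/(x^3 - 6*x^2 + 12*x - 8)
Second-derivative test at each critical point:
  f''(0.1743) = 3.2863 > 0 → local minimum
  f''(3.8257) = -3.2863 < 0 → local maximum

Critical points: x = 2 - sqrt(30)/3 ≈ 0.1743 (local minimum); x = sqrt(30)/3 + 2 ≈ 3.8257 (local maximum)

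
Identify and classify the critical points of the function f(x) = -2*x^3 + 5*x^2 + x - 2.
f'(x) = -6*x^2 + 10*x + 1

Solve f'(x) = 0:
  6*x^2 - 10*x - 1 = 0 has no rational roots; quadratic formula: x = (10 ± √124)/12.
  ⇒ x = 5/6 - sqrt(31)/6 ≈ -0.0946, 5/6 + sqrt(31)/6 ≈ 1.7613

f''(x) = 10 - 12*x
Second-derivative test at each critical point:
  f''(-0.0946) = 11.1355 > 0 → local minimum
  f''(1.7613) = -11.1355 < 0 → local maximum

Critical points: x = 5/6 - sqrt(31)/6 ≈ -0.0946 (local minimum); x = 5/6 + sqrt(31)/6 ≈ 1.7613 (local maximum)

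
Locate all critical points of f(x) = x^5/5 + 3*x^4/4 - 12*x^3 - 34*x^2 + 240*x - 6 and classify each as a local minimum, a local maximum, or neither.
f'(x) = x^4 + 3*x^3 - 36*x^2 - 68*x + 240

Solve f'(x) = 0:
  Factor: x^4 + 3*x^3 - 36*x^2 - 68*x + 240 = (x - 5)*(x - 2)*(x + 4)*(x + 6) = 0.
  ⇒ x = -6, -4, 2, 5

f''(x) = 4*x^3 + 9*x^2 - 72*x - 68
Second-derivative test at each critical point:
  f''(-6) = -176 < 0 → local maximum
  f''(-4) = 108 > 0 → local minimum
  f''(2) = -144 < 0 → local maximum
  f''(5) = 297 > 0 → local minimum

Critical points: x = -6 (local maximum); x = -4 (local minimum); x = 2 (local maximum); x = 5 (local minimum)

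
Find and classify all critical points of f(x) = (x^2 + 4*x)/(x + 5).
f'(x) = (x^2 + 10*x + 20)/(x^2 + 10*x + 25)

Solve f'(x) = 0:
  f'(x) = (x^2 + 10*x + 20)/(x + 5)^2; the denominator is positive wherever f is defined, so f'(x) = 0 ⇔ x^2 + 10*x + 20 = 0.
  x^2 + 10*x + 20 = 0 has no rational roots; quadratic formula: x = (-10 ± √20)/2.
  ⇒ x = -5 - sqrt(5) ≈ -7.2361, -5 + sqrt(5) ≈ -2.7639

f''(x) = 10/(x^3 + 15*x^2 + 75*x + 125)
Second-derivative test at each critical point:
  f''(-7.2361) = -0.8944 < 0 → local maximum
  f''(-2.7639) = 0.8944 > 0 → local minimum

Critical points: x = -5 - sqrt(5) ≈ -7.2361 (local maximum); x = -5 + sqrt(5) ≈ -2.7639 (local minimum)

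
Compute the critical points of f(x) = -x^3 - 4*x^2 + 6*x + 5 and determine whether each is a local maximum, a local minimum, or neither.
f'(x) = -3*x^2 - 8*x + 6

Solve f'(x) = 0:
  3*x^2 + 8*x - 6 = 0 has no rational roots; quadratic formula: x = (-8 ± √136)/6.
  ⇒ x = -sqrt(34)/3 - 4/3 ≈ -3.2770, -4/3 + sqrt(34)/3 ≈ 0.6103

f''(x) = -6*x - 8
Second-derivative test at each critical point:
  f''(-3.2770) = 11.6619 > 0 → local minimum
  f''(0.6103) = -11.6619 < 0 → local maximum

Critical points: x = -sqrt(34)/3 - 4/3 ≈ -3.2770 (local minimum); x = -4/3 + sqrt(34)/3 ≈ 0.6103 (local maximum)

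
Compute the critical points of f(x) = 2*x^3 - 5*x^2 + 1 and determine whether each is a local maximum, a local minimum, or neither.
f'(x) = 2*x*(3*x - 5)

Solve f'(x) = 0:
  Factor: 6*x^2 - 10*x = 2*x*(3*x - 5) = 0.
  ⇒ x = 0, 5/3

f''(x) = 12*x - 10
Second-derivative test at each critical point:
  f''(0) = -10 < 0 → local maximum
  f''(5/3) = 10 > 0 → local minimum

Critical points: x = 0 (local maximum); x = 5/3 (local minimum)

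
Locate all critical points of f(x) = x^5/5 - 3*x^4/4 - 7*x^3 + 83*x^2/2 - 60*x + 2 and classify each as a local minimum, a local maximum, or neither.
f'(x) = x^4 - 3*x^3 - 21*x^2 + 83*x - 60

Solve f'(x) = 0:
  Factor: x^4 - 3*x^3 - 21*x^2 + 83*x - 60 = (x - 4)*(x - 3)*(x - 1)*(x + 5) = 0.
  ⇒ x = -5, 1, 3, 4

f''(x) = 4*x^3 - 9*x^2 - 42*x + 83
Second-derivative test at each critical point:
  f''(-5) = -432 < 0 → local maximum
  f''(1) = 36 > 0 → local minimum
  f''(3) = -16 < 0 → local maximum
  f''(4) = 27 > 0 → local minimum

Critical points: x = -5 (local maximum); x = 1 (local minimum); x = 3 (local maximum); x = 4 (local minimum)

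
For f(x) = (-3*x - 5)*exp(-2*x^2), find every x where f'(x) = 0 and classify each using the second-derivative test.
f'(x) = (4*x*(3*x + 5) - 3)*exp(-2*x^2)

Solve f'(x) = 0:
  f'(x) = (12*x^2 + 20*x - 3)·exp(-2*x^2) and exp(-2*x^2) > 0 for every x, so f'(x) = 0 ⇔ 12*x^2 + 20*x - 3 = 0.
  12*x^2 + 20*x - 3 = 0 has no rational roots; quadratic formula: x = (-20 ± √544)/24.
  ⇒ x = -sqrt(34)/6 - 5/6 ≈ -1.8052, -5/6 + sqrt(34)/6 ≈ 0.1385

f''(x) = 4*(-12*x^3 - 20*x^2 + 9*x + 5)*exp(-2*x^2)
Second-derivative test at each critical point:
  f''(-1.8052) = -0.0345 < 0 → local maximum
  f''(0.1385) = 22.4460 > 0 → local minimum

Critical points: x = -sqrt(34)/6 - 5/6 ≈ -1.8052 (local maximum); x = -5/6 + sqrt(34)/6 ≈ 0.1385 (local minimum)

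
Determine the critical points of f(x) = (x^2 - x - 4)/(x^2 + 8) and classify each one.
f'(x) = (x^2 + 24*x - 8)/(x^4 + 16*x^2 + 64)

Solve f'(x) = 0:
  f'(x) = (x^2 + 24*x - 8)/(x^2 + 8)^2; the denominator is positive wherever f is defined, so f'(x) = 0 ⇔ x^2 + 24*x - 8 = 0.
  x^2 + 24*x - 8 = 0 has no rational roots; quadratic formula: x = (-24 ± √608)/2.
  ⇒ x = -2*sqrt(38) - 12 ≈ -24.3288, -12 + 2*sqrt(38) ≈ 0.3288

f''(x) = 2*(-x^3 - 36*x^2 + 24*x + 96)/(x^6 + 24*x^4 + 192*x^2 + 512)
Second-derivative test at each critical point:
  f''(-24.3288) = -6.852e-05 < 0 → local maximum
  f''(0.3288) = 0.3751 > 0 → local minimum

Critical points: x = -2*sqrt(38) - 12 ≈ -24.3288 (local maximum); x = -12 + 2*sqrt(38) ≈ 0.3288 (local minimum)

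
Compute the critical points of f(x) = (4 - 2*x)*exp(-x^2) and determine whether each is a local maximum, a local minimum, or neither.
f'(x) = 2*(2*x*(x - 2) - 1)*exp(-x^2)

Solve f'(x) = 0:
  f'(x) = (4*x^2 - 8*x - 2)·exp(-x^2) and exp(-x^2) > 0 for every x, so f'(x) = 0 ⇔ 4*x^2 - 8*x - 2 = 0.
  Factor: 4*x^2 - 8*x - 2 = 2*(2*x^2 - 4*x - 1); 2*x^2 - 4*x - 1 = 0 has no rational roots; quadratic formula: x = (4 ± √24)/4.
  ⇒ x = 1 - sqrt(6)/2 ≈ -0.2247, 1 + sqrt(6)/2 ≈ 2.2247

f''(x) = 4*(2*x^2*(2 - x) + 3*x - 2)*exp(-x^2)
Second-derivative test at each critical point:
  f''(-0.2247) = -9.3154 < 0 → local maximum
  f''(2.2247) = 0.0694 > 0 → local minimum

Critical points: x = 1 - sqrt(6)/2 ≈ -0.2247 (local maximum); x = 1 + sqrt(6)/2 ≈ 2.2247 (local minimum)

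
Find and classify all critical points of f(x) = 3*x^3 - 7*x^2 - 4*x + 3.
f'(x) = 9*x^2 - 14*x - 4

Solve f'(x) = 0:
  9*x^2 - 14*x - 4 = 0 has no rational roots; quadratic formula: x = (14 ± √340)/18.
  ⇒ x = 7/9 - sqrt(85)/9 ≈ -0.2466, 7/9 + sqrt(85)/9 ≈ 1.8022

f''(x) = 18*x - 14
Second-derivative test at each critical point:
  f''(-0.2466) = -18.4391 < 0 → local maximum
  f''(1.8022) = 18.4391 > 0 → local minimum

Critical points: x = 7/9 - sqrt(85)/9 ≈ -0.2466 (local maximum); x = 7/9 + sqrt(85)/9 ≈ 1.8022 (local minimum)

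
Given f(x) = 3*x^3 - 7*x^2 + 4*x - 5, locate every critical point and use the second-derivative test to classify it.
f'(x) = 9*x^2 - 14*x + 4

Solve f'(x) = 0:
  9*x^2 - 14*x + 4 = 0 has no rational roots; quadratic formula: x = (14 ± √52)/18.
  ⇒ x = 7/9 - sqrt(13)/9 ≈ 0.3772, sqrt(13)/9 + 7/9 ≈ 1.1784

f''(x) = 18*x - 14
Second-derivative test at each critical point:
  f''(0.3772) = -7.2111 < 0 → local maximum
  f''(1.1784) = 7.2111 > 0 → local minimum

Critical points: x = 7/9 - sqrt(13)/9 ≈ 0.3772 (local maximum); x = sqrt(13)/9 + 7/9 ≈ 1.1784 (local minimum)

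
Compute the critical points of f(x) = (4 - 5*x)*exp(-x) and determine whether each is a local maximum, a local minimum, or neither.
f'(x) = (5*x - 9)*exp(-x)

Solve f'(x) = 0:
  f'(x) = (5*x - 9)·exp(-x) and exp(-x) > 0 for every x, so f'(x) = 0 ⇔ 5*x - 9 = 0.
  5*x - 9 = 0.
  ⇒ x = 9/5

f''(x) = (14 - 5*x)*exp(-x)
Second-derivative test at each critical point:
  f''(9/5) = 0.8265 > 0 → local minimum

Critical points: x = 9/5 (local minimum)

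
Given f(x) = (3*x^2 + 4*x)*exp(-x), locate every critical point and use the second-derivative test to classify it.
f'(x) = (-3*x^2 + 2*x + 4)*exp(-x)

Solve f'(x) = 0:
  f'(x) = (-3*x^2 + 2*x + 4)·exp(-x) and exp(-x) > 0 for every x, so f'(x) = 0 ⇔ -3*x^2 + 2*x + 4 = 0.
  3*x^2 - 2*x - 4 = 0 has no rational roots; quadratic formula: x = (2 ± √52)/6.
  ⇒ x = 1/3 - sqrt(13)/3 ≈ -0.8685, 1/3 + sqrt(13)/3 ≈ 1.5352

f''(x) = (3*x^2 - 8*x - 2)*exp(-x)
Second-derivative test at each critical point:
  f''(-0.8685) = 17.1868 > 0 → local minimum
  f''(1.5352) = -1.5534 < 0 → local maximum

Critical points: x = 1/3 - sqrt(13)/3 ≈ -0.8685 (local minimum); x = 1/3 + sqrt(13)/3 ≈ 1.5352 (local maximum)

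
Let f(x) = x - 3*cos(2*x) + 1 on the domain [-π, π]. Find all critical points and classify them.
f'(x) = 6*sin(2*x) + 1

Solve f'(x) = 0 on [-π, π]:
  f'(x) = 0 ⇔ sin(2*x) = -1/6, i.e. 2*x = arcsin(-1/6) + 2nπ or 2*x = π − arcsin(-1/6) + 2nπ; keep the solutions lying in [-π, π].
  ⇒ x = -pi/2 + asin(1/6)/2 ≈ -1.4871, -asin(1/6)/2 ≈ -0.0837, asin(1/6)/2 + pi/2 ≈ 1.6545, pi - asin(1/6)/2 ≈ 3.0579

f''(x) = 12*cos(2*x)
Second-derivative test at each critical point:
  f''(-1.4871) = -11.8322 < 0 → local maximum
  f''(-0.0837) = 11.8322 > 0 → local minimum
  f''(1.6545) = -11.8322 < 0 → local maximum
  f''(3.0579) = 11.8322 > 0 → local minimum

Critical points: x = -pi/2 + asin(1/6)/2 ≈ -1.4871 (local maximum); x = -asin(1/6)/2 ≈ -0.0837 (local minimum); x = asin(1/6)/2 + pi/2 ≈ 1.6545 (local maximum); x = pi - asin(1/6)/2 ≈ 3.0579 (local minimum)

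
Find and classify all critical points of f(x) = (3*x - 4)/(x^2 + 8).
f'(x) = (-3*x^2 + 8*x + 24)/(x^4 + 16*x^2 + 64)

Solve f'(x) = 0:
  f'(x) = -(3*x^2 - 8*x - 24)/(x^2 + 8)^2; the denominator is positive wherever f is defined, so f'(x) = 0 ⇔ -3*x^2 + 8*x + 24 = 0.
  3*x^2 - 8*x - 24 = 0 has no rational roots; quadratic formula: x = (8 ± √352)/6.
  ⇒ x = 4/3 - 2*sqrt(22)/3 ≈ -1.7936, 4/3 + 2*sqrt(22)/3 ≈ 4.4603

f''(x) = 2*(4*x^2*(3*x - 4) + (4 - 9*x)*(x^2 + 8))/(x^2 + 8)^3
Second-derivative test at each critical point:
  f''(-1.7936) = 0.1491 > 0 → local minimum
  f''(4.4603) = -0.0241 < 0 → local maximum

Critical points: x = 4/3 - 2*sqrt(22)/3 ≈ -1.7936 (local minimum); x = 4/3 + 2*sqrt(22)/3 ≈ 4.4603 (local maximum)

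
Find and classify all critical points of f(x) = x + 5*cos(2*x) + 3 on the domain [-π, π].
f'(x) = 1 - 10*sin(2*x)

Solve f'(x) = 0 on [-π, π]:
  f'(x) = 0 ⇔ sin(2*x) = 1/10, i.e. 2*x = arcsin(1/10) + 2nπ or 2*x = π − arcsin(1/10) + 2nπ; keep the solutions lying in [-π, π].
  ⇒ x = -pi + asin(1/10)/2 ≈ -3.0915, -pi/2 - asin(1/10)/2 ≈ -1.6209, asin(1/10)/2 ≈ 0.0501, -asin(1/10)/2 + pi/2 ≈ 1.5207

f''(x) = -20*cos(2*x)
Second-derivative test at each critical point:
  f''(-3.0915) = -19.8997 < 0 → local maximum
  f''(-1.6209) = 19.8997 > 0 → local minimum
  f''(0.0501) = -19.8997 < 0 → local maximum
  f''(1.5207) = 19.8997 > 0 → local minimum

Critical points: x = -pi + asin(1/10)/2 ≈ -3.0915 (local maximum); x = -pi/2 - asin(1/10)/2 ≈ -1.6209 (local minimum); x = asin(1/10)/2 ≈ 0.0501 (local maximum); x = -asin(1/10)/2 + pi/2 ≈ 1.5207 (local minimum)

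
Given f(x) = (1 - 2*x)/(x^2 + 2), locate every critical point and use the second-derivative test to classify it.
f'(x) = 2*(x^2 - x - 2)/(x^4 + 4*x^2 + 4)

Solve f'(x) = 0:
  f'(x) = 2*(x - 2)*(x + 1)/(x^2 + 2)^2; the denominator is positive wherever f is defined, so f'(x) = 0 ⇔ 2*x^2 - 2*x - 4 = 0.
  Factor: 2*x^2 - 2*x - 4 = 2*(x - 2)*(x + 1) = 0.
  ⇒ x = -1, 2

f''(x) = 2*(4*x^2*(1 - 2*x) + (6*x - 1)*(x^2 + 2))/(x^2 + 2)^3
Second-derivative test at each critical point:
  f''(-1) = -2/3 < 0 → local maximum
  f''(2) = 1/6 > 0 → local minimum

Critical points: x = -1 (local maximum); x = 2 (local minimum)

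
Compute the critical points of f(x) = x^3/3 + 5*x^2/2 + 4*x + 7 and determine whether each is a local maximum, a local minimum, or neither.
f'(x) = x^2 + 5*x + 4

Solve f'(x) = 0:
  Factor: x^2 + 5*x + 4 = (x + 1)*(x + 4) = 0.
  ⇒ x = -4, -1

f''(x) = 2*x + 5
Second-derivative test at each critical point:
  f''(-4) = -3 < 0 → local maximum
  f''(-1) = 3 > 0 → local minimum

Critical points: x = -4 (local maximum); x = -1 (local minimum)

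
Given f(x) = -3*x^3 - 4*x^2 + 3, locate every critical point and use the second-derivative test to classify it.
f'(x) = x*(-9*x - 8)

Solve f'(x) = 0:
  Factor: -9*x^2 - 8*x = -x*(9*x + 8) = 0.
  ⇒ x = -8/9, 0

f''(x) = -18*x - 8
Second-derivative test at each critical point:
  f''(-8/9) = 8 > 0 → local minimum
  f''(0) = -8 < 0 → local maximum

Critical points: x = -8/9 (local minimum); x = 0 (local maximum)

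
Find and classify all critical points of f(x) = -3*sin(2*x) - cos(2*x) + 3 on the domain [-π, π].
f'(x) = 2*sin(2*x) - 6*cos(2*x)

Solve f'(x) = 0 on [-π, π]:
  f'(x) = 0 ⇔ -3*cos(2*x) = -sin(2*x) ⇔ tan(2*x) = 3, i.e. 2*x = arctan(3) + nπ; keep the solutions lying in [-π, π].
  ⇒ x = -pi + atan(3)/2 ≈ -2.5171, -pi/2 + atan(3)/2 ≈ -0.9463, atan(3)/2 ≈ 0.6245, atan(3)/2 + pi/2 ≈ 2.1953

f''(x) = 12*sin(2*x) + 4*cos(2*x)
Second-derivative test at each critical point:
  f''(-2.5171) = 12.6491 > 0 → local minimum
  f''(-0.9463) = -12.6491 < 0 → local maximum
  f''(0.6245) = 12.6491 > 0 → local minimum
  f''(2.1953) = -12.6491 < 0 → local maximum

Critical points: x = -pi + atan(3)/2 ≈ -2.5171 (local minimum); x = -pi/2 + atan(3)/2 ≈ -0.9463 (local maximum); x = atan(3)/2 ≈ 0.6245 (local minimum); x = atan(3)/2 + pi/2 ≈ 2.1953 (local maximum)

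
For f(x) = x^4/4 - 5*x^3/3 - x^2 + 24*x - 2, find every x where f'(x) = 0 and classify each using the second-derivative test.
f'(x) = x^3 - 5*x^2 - 2*x + 24

Solve f'(x) = 0:
  Factor: x^3 - 5*x^2 - 2*x + 24 = (x - 4)*(x - 3)*(x + 2) = 0.
  ⇒ x = -2, 3, 4

f''(x) = 3*x^2 - 10*x - 2
Second-derivative test at each critical point:
  f''(-2) = 30 > 0 → local minimum
  f''(3) = -5 < 0 → local maximum
  f''(4) = 6 > 0 → local minimum

Critical points: x = -2 (local minimum); x = 3 (local maximum); x = 4 (local minimum)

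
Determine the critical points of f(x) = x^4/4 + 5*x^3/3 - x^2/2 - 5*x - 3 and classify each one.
f'(x) = x^3 + 5*x^2 - x - 5

Solve f'(x) = 0:
  Factor: x^3 + 5*x^2 - x - 5 = (x - 1)*(x + 1)*(x + 5) = 0.
  ⇒ x = -5, -1, 1

f''(x) = 3*x^2 + 10*x - 1
Second-derivative test at each critical point:
  f''(-5) = 24 > 0 → local minimum
  f''(-1) = -8 < 0 → local maximum
  f''(1) = 12 > 0 → local minimum

Critical points: x = -5 (local minimum); x = -1 (local maximum); x = 1 (local minimum)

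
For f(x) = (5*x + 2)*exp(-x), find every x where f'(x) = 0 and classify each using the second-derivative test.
f'(x) = (3 - 5*x)*exp(-x)

Solve f'(x) = 0:
  f'(x) = (3 - 5*x)·exp(-x) and exp(-x) > 0 for every x, so f'(x) = 0 ⇔ 3 - 5*x = 0.
  3 - 5*x = 0.
  ⇒ x = 3/5

f''(x) = (5*x - 8)*exp(-x)
Second-derivative test at each critical point:
  f''(3/5) = -2.7441 < 0 → local maximum

Critical points: x = 3/5 (local maximum)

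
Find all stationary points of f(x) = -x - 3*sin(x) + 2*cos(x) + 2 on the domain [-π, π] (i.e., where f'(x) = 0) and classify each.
f'(x) = -2*sin(x) - 3*cos(x) - 1

Solve f'(x) = 0 on [-π, π]:
  f'(x) = 0 ⇔ -2*sin(x) - 3*cos(x) = 1. Write the left side as R·cos(x + φ) with R = √((-3)² + 2²) = sqrt(13), cos φ = -3*sqrt(13)/13, sin φ = 2*sqrt(13)/13; then cos(x + φ) = sqrt(13)/13. Solve for x and keep the solutions lying in [-π, π].
  ⇒ x = atan((-6*sqrt(3) - 2)/(-3 + 4*sqrt(3))) ≈ -1.2638, atan((-2 + 6*sqrt(3))/(-4*sqrt(3) - 3)) + pi ≈ 2.4398

f''(x) = 3*sin(x) - 2*cos(x)
Second-derivative test at each critical point:
  f''(-1.2638) = -3.4641 < 0 → local maximum
  f''(2.4398) = 3.4641 > 0 → local minimum

Critical points: x = atan((-6*sqrt(3) - 2)/(-3 + 4*sqrt(3))) ≈ -1.2638 (local maximum); x = atan((-2 + 6*sqrt(3))/(-4*sqrt(3) - 3)) + pi ≈ 2.4398 (local minimum)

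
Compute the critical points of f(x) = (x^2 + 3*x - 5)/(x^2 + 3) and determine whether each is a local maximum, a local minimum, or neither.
f'(x) = (-3*x^2 + 16*x + 9)/(x^4 + 6*x^2 + 9)

Solve f'(x) = 0:
  f'(x) = -(3*x^2 - 16*x - 9)/(x^2 + 3)^2; the denominator is positive wherever f is defined, so f'(x) = 0 ⇔ -3*x^2 + 16*x + 9 = 0.
  3*x^2 - 16*x - 9 = 0 has no rational roots; quadratic formula: x = (16 ± √364)/6.
  ⇒ x = 8/3 - sqrt(91)/3 ≈ -0.5131, 8/3 + sqrt(91)/3 ≈ 5.8465

f''(x) = 6*(x^3 - 8*x^2 - 9*x + 8)/(x^6 + 9*x^4 + 27*x^2 + 27)
Second-derivative test at each critical point:
  f''(-0.5131) = 1.7916 > 0 → local minimum
  f''(5.8465) = -0.0138 < 0 → local maximum

Critical points: x = 8/3 - sqrt(91)/3 ≈ -0.5131 (local minimum); x = 8/3 + sqrt(91)/3 ≈ 5.8465 (local maximum)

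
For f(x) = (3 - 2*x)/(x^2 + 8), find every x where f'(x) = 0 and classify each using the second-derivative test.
f'(x) = 2*(x^2 - 3*x - 8)/(x^4 + 16*x^2 + 64)

Solve f'(x) = 0:
  f'(x) = 2*(x^2 - 3*x - 8)/(x^2 + 8)^2; the denominator is positive wherever f is defined, so f'(x) = 0 ⇔ 2*x^2 - 6*x - 16 = 0.
  Factor: 2*x^2 - 6*x - 16 = 2*(x^2 - 3*x - 8); x^2 - 3*x - 8 = 0 has no rational roots; quadratic formula: x = (3 ± √41)/2.
  ⇒ x = 3/2 - sqrt(41)/2 ≈ -1.7016, 3/2 + sqrt(41)/2 ≈ 4.7016

f''(x) = 2*(4*x^2*(3 - 2*x) + 3*(2*x - 1)*(x^2 + 8))/(x^2 + 8)^3
Second-derivative test at each critical point:
  f''(-1.7016) = -0.1079 < 0 → local maximum
  f''(4.7016) = 0.0141 > 0 → local minimum

Critical points: x = 3/2 - sqrt(41)/2 ≈ -1.7016 (local maximum); x = 3/2 + sqrt(41)/2 ≈ 4.7016 (local minimum)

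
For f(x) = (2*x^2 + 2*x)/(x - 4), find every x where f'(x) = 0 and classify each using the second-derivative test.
f'(x) = 2*(x^2 - 8*x - 4)/(x^2 - 8*x + 16)

Solve f'(x) = 0:
  f'(x) = 2*(x^2 - 8*x - 4)/(x - 4)^2; the denominator is positive wherever f is defined, so f'(x) = 0 ⇔ 2*x^2 - 16*x - 8 = 0.
  Factor: 2*x^2 - 16*x - 8 = 2*(x^2 - 8*x - 4); x^2 - 8*x - 4 = 0 has no rational roots; quadratic formula: x = (8 ± √80)/2.
  ⇒ x = 4 - 2*sqrt(5) ≈ -0.4721, 4 + 2*sqrt(5) ≈ 8.4721

f''(x) = 80/(x^3 - 12*x^2 + 48*x - 64)
Second-derivative test at each critical point:
  f''(-0.4721) = -0.8944 < 0 → local maximum
  f''(8.4721) = 0.8944 > 0 → local minimum

Critical points: x = 4 - 2*sqrt(5) ≈ -0.4721 (local maximum); x = 4 + 2*sqrt(5) ≈ 8.4721 (local minimum)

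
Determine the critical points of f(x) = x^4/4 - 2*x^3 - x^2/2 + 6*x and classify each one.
f'(x) = x^3 - 6*x^2 - x + 6

Solve f'(x) = 0:
  Factor: x^3 - 6*x^2 - x + 6 = (x - 6)*(x - 1)*(x + 1) = 0.
  ⇒ x = -1, 1, 6

f''(x) = 3*x^2 - 12*x - 1
Second-derivative test at each critical point:
  f''(-1) = 14 > 0 → local minimum
  f''(1) = -10 < 0 → local maximum
  f''(6) = 35 > 0 → local minimum

Critical points: x = -1 (local minimum); x = 1 (local maximum); x = 6 (local minimum)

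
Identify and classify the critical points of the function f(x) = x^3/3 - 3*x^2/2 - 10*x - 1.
f'(x) = x^2 - 3*x - 10

Solve f'(x) = 0:
  Factor: x^2 - 3*x - 10 = (x - 5)*(x + 2) = 0.
  ⇒ x = -2, 5

f''(x) = 2*x - 3
Second-derivative test at each critical point:
  f''(-2) = -7 < 0 → local maximum
  f''(5) = 7 > 0 → local minimum

Critical points: x = -2 (local maximum); x = 5 (local minimum)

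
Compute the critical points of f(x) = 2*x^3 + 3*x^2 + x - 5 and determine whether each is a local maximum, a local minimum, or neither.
f'(x) = 6*x^2 + 6*x + 1

Solve f'(x) = 0:
  6*x^2 + 6*x + 1 = 0 has no rational roots; quadratic formula: x = (-6 ± √12)/12.
  ⇒ x = -1/2 - sqrt(3)/6 ≈ -0.7887, -1/2 + sqrt(3)/6 ≈ -0.2113

f''(x) = 12*x + 6
Second-derivative test at each critical point:
  f''(-0.7887) = -3.4641 < 0 → local maximum
  f''(-0.2113) = 3.4641 > 0 → local minimum

Critical points: x = -1/2 - sqrt(3)/6 ≈ -0.7887 (local maximum); x = -1/2 + sqrt(3)/6 ≈ -0.2113 (local minimum)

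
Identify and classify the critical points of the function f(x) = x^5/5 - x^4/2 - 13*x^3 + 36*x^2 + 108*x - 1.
f'(x) = x^4 - 2*x^3 - 39*x^2 + 72*x + 108

Solve f'(x) = 0:
  Factor: x^4 - 2*x^3 - 39*x^2 + 72*x + 108 = (x - 6)*(x - 3)*(x + 1)*(x + 6) = 0.
  ⇒ x = -6, -1, 3, 6

f''(x) = 4*x^3 - 6*x^2 - 78*x + 72
Second-derivative test at each critical point:
  f''(-6) = -540 < 0 → local maximum
  f''(-1) = 140 > 0 → local minimum
  f''(3) = -108 < 0 → local maximum
  f''(6) = 252 > 0 → local minimum

Critical points: x = -6 (local maximum); x = -1 (local minimum); x = 3 (local maximum); x = 6 (local minimum)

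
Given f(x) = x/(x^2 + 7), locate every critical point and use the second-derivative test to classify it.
f'(x) = (7 - x^2)/(x^4 + 14*x^2 + 49)

Solve f'(x) = 0:
  f'(x) = -(x^2 - 7)/(x^2 + 7)^2; the denominator is positive wherever f is defined, so f'(x) = 0 ⇔ 7 - x^2 = 0.
  x^2 - 7 = 0 has no rational roots; quadratic formula: x = (0 ± √28)/2.
  ⇒ x = -sqrt(7) ≈ -2.6458, sqrt(7) ≈ 2.6458

f''(x) = 2*x*(x^2 - 21)/(x^2 + 7)^3
Second-derivative test at each critical point:
  f''(-2.6458) = 0.0270 > 0 → local minimum
  f''(2.6458) = -0.0270 < 0 → local maximum

Critical points: x = -sqrt(7) ≈ -2.6458 (local minimum); x = sqrt(7) ≈ 2.6458 (local maximum)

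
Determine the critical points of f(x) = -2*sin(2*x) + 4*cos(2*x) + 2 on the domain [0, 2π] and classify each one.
f'(x) = -8*sin(2*x) - 4*cos(2*x)

Solve f'(x) = 0 on [0, 2π]:
  f'(x) = 0 ⇔ -2*cos(2*x) = 4*sin(2*x) ⇔ tan(2*x) = -1/2, i.e. 2*x = arctan(-1/2) + nπ; keep the solutions lying in [0, 2π].
  ⇒ x = -atan(1/2)/2 + pi/2 ≈ 1.3390, pi - atan(1/2)/2 ≈ 2.9098, -atan(1/2)/2 + 3*pi/2 ≈ 4.4806, -atan(1/2)/2 + 2*pi ≈ 6.0514

f''(x) = 8*sin(2*x) - 16*cos(2*x)
Second-derivative test at each critical point:
  f''(1.3390) = 17.8885 > 0 → local minimum
  f''(2.9098) = -17.8885 < 0 → local maximum
  f''(4.4806) = 17.8885 > 0 → local minimum
  f''(6.0514) = -17.8885 < 0 → local maximum

Critical points: x = -atan(1/2)/2 + pi/2 ≈ 1.3390 (local minimum); x = pi - atan(1/2)/2 ≈ 2.9098 (local maximum); x = -atan(1/2)/2 + 3*pi/2 ≈ 4.4806 (local minimum); x = -atan(1/2)/2 + 2*pi ≈ 6.0514 (local maximum)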